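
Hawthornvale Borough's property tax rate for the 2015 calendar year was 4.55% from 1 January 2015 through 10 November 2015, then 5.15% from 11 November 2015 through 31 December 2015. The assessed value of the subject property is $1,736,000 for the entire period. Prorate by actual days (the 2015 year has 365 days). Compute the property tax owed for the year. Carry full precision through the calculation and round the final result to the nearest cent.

$80,443.39

1 January – 10 November 2015: 314 days at 4.55% → $1,736,000 × 4.55% × 314/365 = $67,951.3205
11 November – 31 December 2015: 51 days at 5.15% → $1,736,000 × 5.15% × 51/365 = $12,492.0658
Total = $80,443.3863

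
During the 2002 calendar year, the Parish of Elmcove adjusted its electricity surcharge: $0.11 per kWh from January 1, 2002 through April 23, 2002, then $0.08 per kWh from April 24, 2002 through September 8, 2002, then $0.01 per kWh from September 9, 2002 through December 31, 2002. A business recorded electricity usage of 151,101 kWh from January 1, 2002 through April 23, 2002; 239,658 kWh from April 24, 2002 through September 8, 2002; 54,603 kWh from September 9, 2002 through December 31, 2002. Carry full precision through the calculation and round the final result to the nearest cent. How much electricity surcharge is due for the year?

$36,339.78

January 1 – April 23, 2002: 151,101 kWh at $0.11/kWh → $16,621.11
April 24 – September 8, 2002: 239,658 kWh at $0.08/kWh → $19,172.64
September 9 – December 31, 2002: 54,603 kWh at $0.01/kWh → $546.03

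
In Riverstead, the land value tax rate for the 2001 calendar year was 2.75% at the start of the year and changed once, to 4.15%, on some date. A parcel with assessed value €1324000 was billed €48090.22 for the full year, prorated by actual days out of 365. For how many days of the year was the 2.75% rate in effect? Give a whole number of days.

Let d = days at the first rate; then 365 − d days at the second rate.
€1324000 × [2.75%·d + 4.15%·(365−d)] / 365 = €48090.22
Solving gives d = 135, so the new rate took effect on 16 May 2001.

135 days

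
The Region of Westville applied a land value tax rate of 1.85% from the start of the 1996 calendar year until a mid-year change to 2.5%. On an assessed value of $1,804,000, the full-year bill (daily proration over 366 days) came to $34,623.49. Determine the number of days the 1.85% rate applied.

Let d = days at the first rate; then 366 − d days at the second rate.
$1,804,000 × [1.85%·d + 2.5%·(366−d)] / 366 = $34,623.49
Solving gives d = 327, so the new rate took effect on 23 November 1996.

327 days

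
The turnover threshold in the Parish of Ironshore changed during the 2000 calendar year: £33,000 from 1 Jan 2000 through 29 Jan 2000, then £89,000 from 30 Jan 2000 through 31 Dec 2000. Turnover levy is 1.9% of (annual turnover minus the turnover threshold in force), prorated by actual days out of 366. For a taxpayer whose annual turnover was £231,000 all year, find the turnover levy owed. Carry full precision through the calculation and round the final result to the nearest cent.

1 Jan – 29 Jan 2000: 29 days, exemption £33,000 → (£231,000 − £33,000) × 1.9% × 29/366 = £298.0820
30 Jan – 31 Dec 2000: 337 days, exemption £89,000 → (£231,000 − £89,000) × 1.9% × 337/366 = £2,484.2240
Total = £2,782.3060

£2,782.31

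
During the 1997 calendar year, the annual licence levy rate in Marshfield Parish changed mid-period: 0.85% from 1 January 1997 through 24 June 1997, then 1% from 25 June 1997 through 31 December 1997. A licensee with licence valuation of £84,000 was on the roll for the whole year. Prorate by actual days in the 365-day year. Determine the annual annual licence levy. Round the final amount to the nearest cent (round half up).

1 January – 24 June 1997: 175 days at 0.85% → £84,000 × 0.85% × 175/365 = £342.3288
25 June – 31 December 1997: 190 days at 1% → £84,000 × 1% × 190/365 = £437.2603
Total = £779.5890

£779.59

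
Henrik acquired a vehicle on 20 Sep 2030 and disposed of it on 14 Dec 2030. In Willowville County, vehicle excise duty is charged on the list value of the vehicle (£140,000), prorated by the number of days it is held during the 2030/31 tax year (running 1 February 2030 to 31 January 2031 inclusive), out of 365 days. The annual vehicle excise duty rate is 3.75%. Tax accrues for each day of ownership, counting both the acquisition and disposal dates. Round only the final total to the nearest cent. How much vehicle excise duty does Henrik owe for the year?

£1,236.99

Days held (20 Sep – 14 Dec 2030): 86 out of 365
Tax = £140,000 × 3.75% × 86/365 = £1,236.9863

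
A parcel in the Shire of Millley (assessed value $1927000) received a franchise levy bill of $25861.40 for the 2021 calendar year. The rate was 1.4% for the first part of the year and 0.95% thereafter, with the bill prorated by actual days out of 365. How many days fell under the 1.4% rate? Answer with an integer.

318 days

Let d = days at the first rate; then 365 − d days at the second rate.
$1927000 × [1.4%·d + 0.95%·(365−d)] / 365 = $25861.40
Solving gives d = 318, so the new rate took effect on November 15, 2021.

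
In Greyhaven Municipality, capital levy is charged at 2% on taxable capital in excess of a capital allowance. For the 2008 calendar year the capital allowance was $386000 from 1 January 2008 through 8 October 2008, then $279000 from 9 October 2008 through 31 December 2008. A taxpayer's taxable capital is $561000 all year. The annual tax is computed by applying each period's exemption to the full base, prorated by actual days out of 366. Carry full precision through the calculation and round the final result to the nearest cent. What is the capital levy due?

1 January – 8 October 2008: 282 days, exemption $386000 → ($561000 − $386000) × 2% × 282/366 = $2696.7213
9 October – 31 December 2008: 84 days, exemption $279000 → ($561000 − $279000) × 2% × 84/366 = $1294.4262
Total = $3991.1475

$3991.15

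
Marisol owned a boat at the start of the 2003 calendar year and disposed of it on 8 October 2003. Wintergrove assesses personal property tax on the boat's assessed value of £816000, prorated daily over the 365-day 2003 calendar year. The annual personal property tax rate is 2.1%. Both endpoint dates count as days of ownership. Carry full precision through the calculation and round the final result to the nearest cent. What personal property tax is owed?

Days held (1 January – 8 October 2003): 281 out of 365
Tax = £816000 × 2.1% × 281/365 = £13192.3726

£13192.37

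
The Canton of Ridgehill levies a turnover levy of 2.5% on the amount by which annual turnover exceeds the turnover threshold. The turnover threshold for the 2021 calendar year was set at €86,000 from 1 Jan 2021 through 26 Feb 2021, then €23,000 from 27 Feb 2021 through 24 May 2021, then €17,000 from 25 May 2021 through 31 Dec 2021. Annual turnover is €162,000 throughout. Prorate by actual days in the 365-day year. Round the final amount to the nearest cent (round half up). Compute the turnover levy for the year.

€3,319.86

1 Jan – 26 Feb 2021: 57 days, exemption €86,000 → (€162,000 − €86,000) × 2.5% × 57/365 = €296.7123
27 Feb – 24 May 2021: 87 days, exemption €23,000 → (€162,000 − €23,000) × 2.5% × 87/365 = €828.2877
25 May – 31 Dec 2021: 221 days, exemption €17,000 → (€162,000 − €17,000) × 2.5% × 221/365 = €2,194.8630
Total = €3,319.8630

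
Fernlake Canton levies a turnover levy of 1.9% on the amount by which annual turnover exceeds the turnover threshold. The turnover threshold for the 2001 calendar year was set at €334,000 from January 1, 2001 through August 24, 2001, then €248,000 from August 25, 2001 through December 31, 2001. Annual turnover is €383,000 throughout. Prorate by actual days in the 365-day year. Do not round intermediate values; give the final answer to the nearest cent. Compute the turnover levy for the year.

January 1 – August 24, 2001: 236 days, exemption €334,000 → (€383,000 − €334,000) × 1.9% × 236/365 = €601.9616
August 25 – December 31, 2001: 129 days, exemption €248,000 → (€383,000 − €248,000) × 1.9% × 129/365 = €906.5342
Total = €1,508.4959

€1,508.50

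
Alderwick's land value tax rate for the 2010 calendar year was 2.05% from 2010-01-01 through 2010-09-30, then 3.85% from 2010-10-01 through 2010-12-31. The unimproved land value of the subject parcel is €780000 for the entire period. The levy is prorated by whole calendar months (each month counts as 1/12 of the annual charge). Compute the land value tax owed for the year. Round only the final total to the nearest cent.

2010-01-01 to 2010-09-30: 9 months at 2.05% → €780000 × 2.05% × 9/12 = €11992.5000
2010-10-01 to 2010-12-31: 3 months at 3.85% → €780000 × 3.85% × 3/12 = €7507.5000
Total = €19500.0000

€19500.00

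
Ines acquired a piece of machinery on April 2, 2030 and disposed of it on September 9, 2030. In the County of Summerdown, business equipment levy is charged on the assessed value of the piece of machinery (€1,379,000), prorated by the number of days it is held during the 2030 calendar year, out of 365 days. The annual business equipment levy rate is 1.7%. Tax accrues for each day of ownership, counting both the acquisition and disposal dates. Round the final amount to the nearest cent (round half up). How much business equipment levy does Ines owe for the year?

Days held (April 2 – September 9, 2030): 161 out of 365
Tax = €1,379,000 × 1.7% × 161/365 = €10,340.6110

€10,340.61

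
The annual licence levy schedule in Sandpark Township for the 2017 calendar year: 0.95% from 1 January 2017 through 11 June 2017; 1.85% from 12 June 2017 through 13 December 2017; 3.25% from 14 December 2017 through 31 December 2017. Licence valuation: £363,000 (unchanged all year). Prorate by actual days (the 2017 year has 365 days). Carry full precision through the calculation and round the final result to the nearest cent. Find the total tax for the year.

£5,516.11

1 January – 11 June 2017: 162 days at 0.95% → £363,000 × 0.95% × 162/365 = £1,530.5671
12 June – 13 December 2017: 185 days at 1.85% → £363,000 × 1.85% × 185/365 = £3,403.7466
14 December – 31 December 2017: 18 days at 3.25% → £363,000 × 3.25% × 18/365 = £581.7945
Total = £5,516.1082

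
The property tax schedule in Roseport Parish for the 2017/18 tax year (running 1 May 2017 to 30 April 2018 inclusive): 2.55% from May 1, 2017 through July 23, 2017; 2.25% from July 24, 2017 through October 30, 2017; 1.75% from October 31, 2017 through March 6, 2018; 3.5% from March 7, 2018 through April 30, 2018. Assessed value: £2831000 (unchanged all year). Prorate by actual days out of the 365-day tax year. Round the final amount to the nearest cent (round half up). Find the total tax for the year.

£66059.25

May 1 – July 23, 2017: 84 days at 2.55% → £2831000 × 2.55% × 84/365 = £16613.7041
July 24 – October 30, 2017: 99 days at 2.25% → £2831000 × 2.25% × 99/365 = £17276.8562
October 31, 2017 – March 6, 2018: 127 days at 1.75% → £2831000 × 1.75% × 127/365 = £17238.0753
March 7 – April 30, 2018: 55 days at 3.5% → £2831000 × 3.5% × 55/365 = £14930.6164
Total = £66059.2521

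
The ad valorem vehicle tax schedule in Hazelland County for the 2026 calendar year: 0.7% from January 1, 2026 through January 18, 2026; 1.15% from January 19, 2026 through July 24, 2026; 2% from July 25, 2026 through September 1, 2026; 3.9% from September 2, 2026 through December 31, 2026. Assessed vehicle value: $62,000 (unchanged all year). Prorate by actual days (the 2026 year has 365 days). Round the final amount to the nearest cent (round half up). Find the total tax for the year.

$1,320.77

January 1 – January 18, 2026: 18 days at 0.7% → $62,000 × 0.7% × 18/365 = $21.4027
January 19 – July 24, 2026: 187 days at 1.15% → $62,000 × 1.15% × 187/365 = $365.2904
July 25 – September 1, 2026: 39 days at 2% → $62,000 × 2% × 39/365 = $132.4932
September 2 – December 31, 2026: 121 days at 3.9% → $62,000 × 3.9% × 121/365 = $801.5836
Total = $1,320.7699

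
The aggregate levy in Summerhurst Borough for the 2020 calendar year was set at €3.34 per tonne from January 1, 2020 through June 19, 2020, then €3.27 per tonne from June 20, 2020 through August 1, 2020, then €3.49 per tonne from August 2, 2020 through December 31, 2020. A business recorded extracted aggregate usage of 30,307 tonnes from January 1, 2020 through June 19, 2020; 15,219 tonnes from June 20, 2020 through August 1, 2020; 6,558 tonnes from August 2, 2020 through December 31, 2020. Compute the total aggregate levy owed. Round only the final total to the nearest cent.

January 1 – June 19, 2020: 30,307 tonnes at €3.34/tonne → €101,225.38
June 20 – August 1, 2020: 15,219 tonnes at €3.27/tonne → €49,766.13
August 2 – December 31, 2020: 6,558 tonnes at €3.49/tonne → €22,887.42

€173,878.93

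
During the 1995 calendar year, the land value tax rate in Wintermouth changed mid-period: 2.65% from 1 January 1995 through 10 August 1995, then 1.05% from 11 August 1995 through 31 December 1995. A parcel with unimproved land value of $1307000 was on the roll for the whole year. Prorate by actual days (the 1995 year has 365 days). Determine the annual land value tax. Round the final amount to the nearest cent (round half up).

1 January – 10 August 1995: 222 days at 2.65% → $1307000 × 2.65% × 222/365 = $21065.9753
11 August – 31 December 1995: 143 days at 1.05% → $1307000 × 1.05% × 143/365 = $5376.6041
Total = $26442.5795

$26442.58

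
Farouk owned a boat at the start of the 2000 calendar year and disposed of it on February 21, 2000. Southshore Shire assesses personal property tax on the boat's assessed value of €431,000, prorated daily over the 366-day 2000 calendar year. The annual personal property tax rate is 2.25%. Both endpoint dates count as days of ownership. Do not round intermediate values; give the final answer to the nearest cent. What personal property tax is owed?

€1,377.79

Days held (January 1 – February 21, 2000): 52 out of 366
Tax = €431,000 × 2.25% × 52/366 = €1,377.7869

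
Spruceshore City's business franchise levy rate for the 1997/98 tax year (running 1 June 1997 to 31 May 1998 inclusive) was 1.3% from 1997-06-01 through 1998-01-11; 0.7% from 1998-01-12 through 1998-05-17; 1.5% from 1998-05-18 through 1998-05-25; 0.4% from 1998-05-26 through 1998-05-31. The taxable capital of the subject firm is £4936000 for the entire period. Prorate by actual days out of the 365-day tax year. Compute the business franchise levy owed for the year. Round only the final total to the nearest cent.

1997-06-01 to 1998-01-11: 225 days at 1.3% → £4936000 × 1.3% × 225/365 = £39555.6164
1998-01-12 to 1998-05-17: 126 days at 0.7% → £4936000 × 0.7% × 126/365 = £11927.5397
1998-05-18 to 1998-05-25: 8 days at 1.5% → £4936000 × 1.5% × 8/365 = £1622.7945
1998-05-26 to 1998-05-31: 6 days at 0.4% → £4936000 × 0.4% × 6/365 = £324.5589
Total = £53430.5096

£53430.51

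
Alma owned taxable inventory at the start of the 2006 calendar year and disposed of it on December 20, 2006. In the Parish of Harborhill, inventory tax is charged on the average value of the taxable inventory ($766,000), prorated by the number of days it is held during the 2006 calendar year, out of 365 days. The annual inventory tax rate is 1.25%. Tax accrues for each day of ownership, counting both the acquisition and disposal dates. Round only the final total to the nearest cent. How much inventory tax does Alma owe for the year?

Days held (January 1 – December 20, 2006): 354 out of 365
Tax = $766,000 × 1.25% × 354/365 = $9,286.4384

$9,286.44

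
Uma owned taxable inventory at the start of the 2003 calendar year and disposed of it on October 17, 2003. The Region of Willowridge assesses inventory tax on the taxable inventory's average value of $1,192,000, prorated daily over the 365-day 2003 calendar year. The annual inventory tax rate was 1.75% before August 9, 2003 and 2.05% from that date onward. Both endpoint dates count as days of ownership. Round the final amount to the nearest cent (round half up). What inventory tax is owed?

$17,259.51

January 1 – August 8, 2003: 220 days at 1.75% → $1,192,000 × 1.75% × 220/365 = $12,573.1507
August 9 – October 17, 2003: 70 days at 2.05% → $1,192,000 × 2.05% × 70/365 = $4,686.3562
Total = $17,259.5068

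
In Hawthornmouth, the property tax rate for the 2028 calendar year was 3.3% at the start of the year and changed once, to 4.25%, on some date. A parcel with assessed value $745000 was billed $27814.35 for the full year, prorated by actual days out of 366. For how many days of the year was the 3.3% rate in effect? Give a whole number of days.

Let d = days at the first rate; then 366 − d days at the second rate.
$745000 × [3.3%·d + 4.25%·(366−d)] / 366 = $27814.35
Solving gives d = 199, so the new rate took effect on July 18, 2028.

199 days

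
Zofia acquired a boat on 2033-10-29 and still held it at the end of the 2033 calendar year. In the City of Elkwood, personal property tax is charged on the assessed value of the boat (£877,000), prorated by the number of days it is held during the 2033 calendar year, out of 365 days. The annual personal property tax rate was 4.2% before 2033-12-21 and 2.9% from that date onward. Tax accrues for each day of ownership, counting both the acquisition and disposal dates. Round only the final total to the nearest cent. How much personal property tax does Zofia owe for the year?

2033-10-29 to 2033-12-20: 53 days at 4.2% → £877,000 × 4.2% × 53/365 = £5,348.4986
2033-12-21 to 2033-12-31: 11 days at 2.9% → £877,000 × 2.9% × 11/365 = £766.4740
Total = £6,114.9726

£6,114.97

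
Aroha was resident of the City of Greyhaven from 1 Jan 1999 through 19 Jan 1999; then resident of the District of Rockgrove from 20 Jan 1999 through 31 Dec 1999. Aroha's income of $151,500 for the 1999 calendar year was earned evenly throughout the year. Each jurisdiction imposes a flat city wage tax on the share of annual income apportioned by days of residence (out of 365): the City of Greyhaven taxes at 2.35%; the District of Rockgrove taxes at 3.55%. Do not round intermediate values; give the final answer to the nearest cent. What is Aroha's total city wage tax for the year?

The City of Greyhaven, 1 Jan – 19 Jan 1999: 19 days → $151,500 × 2.35% × 19/365 = $185.3281
The District of Rockgrove, 20 Jan – 31 Dec 1999: 346 days → $151,500 × 3.55% × 346/365 = $5,098.2863
Total = $5,283.6144

$5,283.61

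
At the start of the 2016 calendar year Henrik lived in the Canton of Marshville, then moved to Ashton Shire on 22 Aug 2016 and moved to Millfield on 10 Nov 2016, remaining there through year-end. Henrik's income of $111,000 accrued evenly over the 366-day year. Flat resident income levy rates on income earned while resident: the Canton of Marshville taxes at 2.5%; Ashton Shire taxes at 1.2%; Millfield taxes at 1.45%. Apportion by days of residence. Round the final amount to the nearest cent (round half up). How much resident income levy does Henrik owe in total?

The Canton of Marshville, 1 Jan – 21 Aug 2016: 234 days → $111,000 × 2.5% × 234/366 = $1,774.1803
Ashton Shire, 22 Aug – 9 Nov 2016: 80 days → $111,000 × 1.2% × 80/366 = $291.1475
Millfield, 10 Nov – 31 Dec 2016: 52 days → $111,000 × 1.45% × 52/366 = $228.6721
Total = $2,294.0000

$2,294.00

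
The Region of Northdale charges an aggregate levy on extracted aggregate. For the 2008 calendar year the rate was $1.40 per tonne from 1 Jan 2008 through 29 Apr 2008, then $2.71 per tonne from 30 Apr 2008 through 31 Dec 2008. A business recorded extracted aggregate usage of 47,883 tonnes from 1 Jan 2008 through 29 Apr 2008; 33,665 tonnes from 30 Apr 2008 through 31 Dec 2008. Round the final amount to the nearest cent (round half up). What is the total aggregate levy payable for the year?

1 Jan – 29 Apr 2008: 47,883 tonnes at $1.40/tonne → $67,036.20
30 Apr – 31 Dec 2008: 33,665 tonnes at $2.71/tonne → $91,232.15

$158,268.35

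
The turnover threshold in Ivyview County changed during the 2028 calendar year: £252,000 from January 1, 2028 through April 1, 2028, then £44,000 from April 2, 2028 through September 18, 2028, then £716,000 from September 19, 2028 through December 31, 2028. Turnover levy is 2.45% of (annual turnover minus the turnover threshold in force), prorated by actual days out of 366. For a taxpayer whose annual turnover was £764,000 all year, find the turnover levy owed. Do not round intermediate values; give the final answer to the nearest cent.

£11,680.74

January 1 – April 1, 2028: 92 days, exemption £252,000 → (£764,000 − £252,000) × 2.45% × 92/366 = £3,153.1366
April 2 – September 18, 2028: 170 days, exemption £44,000 → (£764,000 − £44,000) × 2.45% × 170/366 = £8,193.4426
September 19 – December 31, 2028: 104 days, exemption £716,000 → (£764,000 − £716,000) × 2.45% × 104/366 = £334.1639
Total = £11,680.7432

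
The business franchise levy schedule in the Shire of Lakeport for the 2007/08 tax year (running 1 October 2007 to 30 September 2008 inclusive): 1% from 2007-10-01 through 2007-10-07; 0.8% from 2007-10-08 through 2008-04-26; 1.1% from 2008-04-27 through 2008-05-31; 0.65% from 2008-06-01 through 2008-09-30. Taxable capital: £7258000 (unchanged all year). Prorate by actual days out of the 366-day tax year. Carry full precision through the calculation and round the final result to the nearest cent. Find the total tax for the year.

£56794.84

2007-10-01 to 2007-10-07: 7 days at 1% → £7258000 × 1% × 7/366 = £1388.1421
2007-10-08 to 2008-04-26: 202 days at 0.8% → £7258000 × 0.8% × 202/366 = £32046.2514
2008-04-27 to 2008-05-31: 35 days at 1.1% → £7258000 × 1.1% × 35/366 = £7634.7814
2008-06-01 to 2008-09-30: 122 days at 0.65% → £7258000 × 0.65% × 122/366 = £15725.6667
Total = £56794.8415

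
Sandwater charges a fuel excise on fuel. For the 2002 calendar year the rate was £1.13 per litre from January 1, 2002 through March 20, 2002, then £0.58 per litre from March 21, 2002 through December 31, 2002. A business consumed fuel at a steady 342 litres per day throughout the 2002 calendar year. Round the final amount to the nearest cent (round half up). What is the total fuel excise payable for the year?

January 1 – March 20, 2002: 79 days × 342 litres/day = 27,018 litres at £1.13/litre → £30,530.34
March 21 – December 31, 2002: 286 days × 342 litres/day = 97,812 litres at £0.58/litre → £56,730.96

£87,261.30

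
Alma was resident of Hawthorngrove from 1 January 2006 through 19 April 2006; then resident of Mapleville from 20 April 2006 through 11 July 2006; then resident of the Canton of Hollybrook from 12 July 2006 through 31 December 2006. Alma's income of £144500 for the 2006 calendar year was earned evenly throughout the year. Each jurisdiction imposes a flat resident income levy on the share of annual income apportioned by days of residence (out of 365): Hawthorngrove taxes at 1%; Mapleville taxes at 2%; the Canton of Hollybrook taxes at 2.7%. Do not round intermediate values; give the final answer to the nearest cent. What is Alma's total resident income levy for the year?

Hawthorngrove, 1 January – 19 April 2006: 109 days → £144500 × 1% × 109/365 = £431.5205
Mapleville, 20 April – 11 July 2006: 83 days → £144500 × 2% × 83/365 = £657.1781
The Canton of Hollybrook, 12 July – 31 December 2006: 173 days → £144500 × 2.7% × 173/365 = £1849.2041
Total = £2937.9027

£2937.90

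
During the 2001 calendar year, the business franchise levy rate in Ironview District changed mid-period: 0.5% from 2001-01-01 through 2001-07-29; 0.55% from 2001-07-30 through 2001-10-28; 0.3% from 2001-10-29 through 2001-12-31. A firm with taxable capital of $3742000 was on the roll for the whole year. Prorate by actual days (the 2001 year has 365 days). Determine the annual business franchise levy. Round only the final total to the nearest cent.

2001-01-01 to 2001-07-29: 210 days at 0.5% → $3742000 × 0.5% × 210/365 = $10764.6575
2001-07-30 to 2001-10-28: 91 days at 0.55% → $3742000 × 0.55% × 91/365 = $5131.1534
2001-10-29 to 2001-12-31: 64 days at 0.3% → $3742000 × 0.3% × 64/365 = $1968.3945
Total = $17864.2055

$17864.21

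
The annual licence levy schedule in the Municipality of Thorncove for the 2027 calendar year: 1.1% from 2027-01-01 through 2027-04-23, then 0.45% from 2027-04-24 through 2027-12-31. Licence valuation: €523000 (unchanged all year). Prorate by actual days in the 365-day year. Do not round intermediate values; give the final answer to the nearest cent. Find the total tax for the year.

2027-01-01 to 2027-04-23: 113 days at 1.1% → €523000 × 1.1% × 113/365 = €1781.0658
2027-04-24 to 2027-12-31: 252 days at 0.45% → €523000 × 0.45% × 252/365 = €1624.8822
Total = €3405.9479

€3405.95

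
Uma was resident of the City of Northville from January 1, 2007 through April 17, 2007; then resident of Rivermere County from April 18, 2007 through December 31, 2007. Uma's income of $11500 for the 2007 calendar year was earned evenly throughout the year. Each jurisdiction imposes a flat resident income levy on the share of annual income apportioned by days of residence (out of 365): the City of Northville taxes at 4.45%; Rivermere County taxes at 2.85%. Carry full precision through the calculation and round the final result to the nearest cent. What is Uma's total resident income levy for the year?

$381.69

The City of Northville, January 1 – April 17, 2007: 107 days → $11500 × 4.45% × 107/365 = $150.0199
Rivermere County, April 18 – December 31, 2007: 258 days → $11500 × 2.85% × 258/365 = $231.6699
Total = $381.6897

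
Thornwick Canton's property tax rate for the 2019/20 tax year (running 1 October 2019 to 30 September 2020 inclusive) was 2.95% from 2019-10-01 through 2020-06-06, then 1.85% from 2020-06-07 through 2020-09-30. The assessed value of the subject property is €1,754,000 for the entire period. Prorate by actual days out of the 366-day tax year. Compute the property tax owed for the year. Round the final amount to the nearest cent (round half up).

€45,627.96

2019-10-01 to 2020-06-06: 250 days at 2.95% → €1,754,000 × 2.95% × 250/366 = €35,343.5792
2020-06-07 to 2020-09-30: 116 days at 1.85% → €1,754,000 × 1.85% × 116/366 = €10,284.3825
Total = €45,627.9617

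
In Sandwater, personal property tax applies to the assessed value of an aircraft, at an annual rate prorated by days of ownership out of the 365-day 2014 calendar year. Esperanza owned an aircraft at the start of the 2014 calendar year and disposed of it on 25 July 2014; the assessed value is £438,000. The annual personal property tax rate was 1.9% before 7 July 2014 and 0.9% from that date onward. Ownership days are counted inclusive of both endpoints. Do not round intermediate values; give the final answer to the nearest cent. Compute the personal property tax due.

£4,468.80

1 January – 6 July 2014: 187 days at 1.9% → £438,000 × 1.9% × 187/365 = £4,263.6000
7 July – 25 July 2014: 19 days at 0.9% → £438,000 × 0.9% × 19/365 = £205.2000
Total = £4,468.8000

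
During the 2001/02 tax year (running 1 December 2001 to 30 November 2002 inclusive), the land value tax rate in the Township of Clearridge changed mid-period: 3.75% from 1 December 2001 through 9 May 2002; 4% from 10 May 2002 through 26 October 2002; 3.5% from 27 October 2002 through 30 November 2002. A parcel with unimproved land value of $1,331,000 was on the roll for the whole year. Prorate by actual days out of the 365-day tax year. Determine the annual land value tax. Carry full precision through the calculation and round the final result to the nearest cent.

1 December 2001 – 9 May 2002: 160 days at 3.75% → $1,331,000 × 3.75% × 160/365 = $21,879.4521
10 May – 26 October 2002: 170 days at 4% → $1,331,000 × 4% × 170/365 = $24,796.7123
27 October – 30 November 2002: 35 days at 3.5% → $1,331,000 × 3.5% × 35/365 = $4,467.0548
Total = $51,143.2192

$51,143.22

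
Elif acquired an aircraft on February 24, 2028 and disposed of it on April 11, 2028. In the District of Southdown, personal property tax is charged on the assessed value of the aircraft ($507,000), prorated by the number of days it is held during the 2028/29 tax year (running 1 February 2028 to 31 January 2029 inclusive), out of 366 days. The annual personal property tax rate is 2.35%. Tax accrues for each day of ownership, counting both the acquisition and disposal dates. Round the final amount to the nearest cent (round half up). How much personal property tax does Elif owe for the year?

Days held (February 24 – April 11, 2028): 48 out of 366
Tax = $507,000 × 2.35% × 48/366 = $1,562.5574

$1,562.56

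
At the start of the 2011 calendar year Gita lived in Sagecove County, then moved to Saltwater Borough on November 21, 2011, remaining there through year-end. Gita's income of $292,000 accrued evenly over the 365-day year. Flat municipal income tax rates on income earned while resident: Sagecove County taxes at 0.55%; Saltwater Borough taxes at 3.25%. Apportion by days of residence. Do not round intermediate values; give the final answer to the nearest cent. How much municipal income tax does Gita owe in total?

Sagecove County, January 1 – November 20, 2011: 324 days → $292,000 × 0.55% × 324/365 = $1,425.6000
Saltwater Borough, November 21 – December 31, 2011: 41 days → $292,000 × 3.25% × 41/365 = $1,066.0000
Total = $2,491.6000

$2,491.60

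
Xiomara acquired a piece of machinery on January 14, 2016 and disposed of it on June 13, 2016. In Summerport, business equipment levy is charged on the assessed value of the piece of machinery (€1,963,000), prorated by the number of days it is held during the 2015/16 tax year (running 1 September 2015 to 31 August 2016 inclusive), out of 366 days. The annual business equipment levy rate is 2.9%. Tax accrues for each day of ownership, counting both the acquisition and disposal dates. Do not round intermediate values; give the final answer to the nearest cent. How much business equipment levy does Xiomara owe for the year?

Days held (January 14 – June 13, 2016): 152 out of 366
Tax = €1,963,000 × 2.9% × 152/366 = €23,641.8142

€23,641.81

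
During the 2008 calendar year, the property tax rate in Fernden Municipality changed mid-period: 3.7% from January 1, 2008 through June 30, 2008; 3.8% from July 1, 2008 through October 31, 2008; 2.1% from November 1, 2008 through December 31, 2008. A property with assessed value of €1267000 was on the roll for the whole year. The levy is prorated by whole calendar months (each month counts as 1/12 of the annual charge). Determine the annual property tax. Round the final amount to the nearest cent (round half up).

€43922.67

January 1 – June 30, 2008: 6 months at 3.7% → €1267000 × 3.7% × 6/12 = €23439.5000
July 1 – October 31, 2008: 4 months at 3.8% → €1267000 × 3.8% × 4/12 = €16048.6667
November 1 – December 31, 2008: 2 months at 2.1% → €1267000 × 2.1% × 2/12 = €4434.5000
Total = €43922.6667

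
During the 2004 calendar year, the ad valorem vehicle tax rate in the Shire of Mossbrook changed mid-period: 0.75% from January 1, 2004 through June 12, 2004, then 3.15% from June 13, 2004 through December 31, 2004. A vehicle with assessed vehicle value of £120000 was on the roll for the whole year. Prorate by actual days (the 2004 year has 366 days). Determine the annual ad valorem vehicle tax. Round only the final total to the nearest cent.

£2489.51

January 1 – June 12, 2004: 164 days at 0.75% → £120000 × 0.75% × 164/366 = £403.2787
June 13 – December 31, 2004: 202 days at 3.15% → £120000 × 3.15% × 202/366 = £2086.2295
Total = £2489.5082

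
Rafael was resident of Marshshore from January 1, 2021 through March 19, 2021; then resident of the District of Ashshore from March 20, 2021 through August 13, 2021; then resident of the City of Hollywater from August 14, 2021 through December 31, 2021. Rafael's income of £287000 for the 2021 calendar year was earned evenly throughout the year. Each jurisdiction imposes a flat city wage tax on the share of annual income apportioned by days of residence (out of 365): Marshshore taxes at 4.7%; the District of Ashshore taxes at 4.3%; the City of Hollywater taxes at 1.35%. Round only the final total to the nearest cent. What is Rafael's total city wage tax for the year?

Marshshore, January 1 – March 19, 2021: 78 days → £287000 × 4.7% × 78/365 = £2882.5808
The District of Ashshore, March 20 – August 13, 2021: 147 days → £287000 × 4.3% × 147/365 = £4970.2110
The City of Hollywater, August 14 – December 31, 2021: 140 days → £287000 × 1.35% × 140/365 = £1486.1096
Total = £9338.9014

£9338.90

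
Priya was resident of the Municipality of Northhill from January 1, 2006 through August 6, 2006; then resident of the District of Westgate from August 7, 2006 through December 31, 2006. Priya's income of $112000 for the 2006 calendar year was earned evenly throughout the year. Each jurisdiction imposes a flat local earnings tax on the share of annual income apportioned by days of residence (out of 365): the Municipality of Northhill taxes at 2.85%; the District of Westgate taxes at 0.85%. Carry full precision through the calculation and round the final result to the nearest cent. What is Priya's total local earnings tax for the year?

$2289.86

The Municipality of Northhill, January 1 – August 6, 2006: 218 days → $112000 × 2.85% × 218/365 = $1906.4548
The District of Westgate, August 7 – December 31, 2006: 147 days → $112000 × 0.85% × 147/365 = $383.4082
Total = $2289.8630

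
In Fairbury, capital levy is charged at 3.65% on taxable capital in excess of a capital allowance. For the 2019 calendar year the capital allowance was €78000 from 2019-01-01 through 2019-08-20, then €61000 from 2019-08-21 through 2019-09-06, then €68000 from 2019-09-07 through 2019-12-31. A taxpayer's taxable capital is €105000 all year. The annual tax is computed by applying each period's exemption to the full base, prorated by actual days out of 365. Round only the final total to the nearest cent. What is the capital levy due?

€1130.40

2019-01-01 to 2019-08-20: 232 days, exemption €78000 → (€105000 − €78000) × 3.65% × 232/365 = €626.4000
2019-08-21 to 2019-09-06: 17 days, exemption €61000 → (€105000 − €61000) × 3.65% × 17/365 = €74.8000
2019-09-07 to 2019-12-31: 116 days, exemption €68000 → (€105000 − €68000) × 3.65% × 116/365 = €429.2000
Total = €1130.4000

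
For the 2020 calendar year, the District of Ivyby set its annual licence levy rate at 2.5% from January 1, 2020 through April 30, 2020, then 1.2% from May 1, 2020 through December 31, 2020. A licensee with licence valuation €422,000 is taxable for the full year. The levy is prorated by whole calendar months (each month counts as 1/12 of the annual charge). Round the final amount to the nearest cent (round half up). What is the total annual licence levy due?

€6,892.67

January 1 – April 30, 2020: 4 months at 2.5% → €422,000 × 2.5% × 4/12 = €3,516.6667
May 1 – December 31, 2020: 8 months at 1.2% → €422,000 × 1.2% × 8/12 = €3,376.0000
Total = €6,892.6667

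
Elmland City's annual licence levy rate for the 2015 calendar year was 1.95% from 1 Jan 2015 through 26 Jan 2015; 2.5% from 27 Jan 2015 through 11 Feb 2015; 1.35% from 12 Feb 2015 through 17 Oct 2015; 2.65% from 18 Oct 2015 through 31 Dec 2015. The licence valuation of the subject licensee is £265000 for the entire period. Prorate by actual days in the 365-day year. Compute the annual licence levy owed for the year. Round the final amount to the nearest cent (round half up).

1 Jan – 26 Jan 2015: 26 days at 1.95% → £265000 × 1.95% × 26/365 = £368.0959
27 Jan – 11 Feb 2015: 16 days at 2.5% → £265000 × 2.5% × 16/365 = £290.4110
12 Feb – 17 Oct 2015: 248 days at 1.35% → £265000 × 1.35% × 248/365 = £2430.7397
18 Oct – 31 Dec 2015: 75 days at 2.65% → £265000 × 2.65% × 75/365 = £1442.9795
Total = £4532.2260

£4532.23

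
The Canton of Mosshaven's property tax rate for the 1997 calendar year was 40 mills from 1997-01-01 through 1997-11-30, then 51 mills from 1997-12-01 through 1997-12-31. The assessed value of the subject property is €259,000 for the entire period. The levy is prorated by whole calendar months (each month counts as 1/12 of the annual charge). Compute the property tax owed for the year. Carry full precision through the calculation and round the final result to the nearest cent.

1997-01-01 to 1997-11-30: 11 months at 40 mills → €259,000 × 4% × 11/12 = €9,496.6667
1997-12-01 to 1997-12-31: 1 month at 51 mills → €259,000 × 5.1% × 1/12 = €1,100.7500
Total = €10,597.4167

€10,597.42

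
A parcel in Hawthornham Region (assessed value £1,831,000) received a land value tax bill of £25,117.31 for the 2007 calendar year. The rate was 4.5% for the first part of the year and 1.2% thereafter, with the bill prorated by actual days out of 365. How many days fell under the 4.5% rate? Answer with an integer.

Let d = days at the first rate; then 365 − d days at the second rate.
£1,831,000 × [4.5%·d + 1.2%·(365−d)] / 365 = £25,117.31
Solving gives d = 19, so the new rate took effect on January 20, 2007.

19 days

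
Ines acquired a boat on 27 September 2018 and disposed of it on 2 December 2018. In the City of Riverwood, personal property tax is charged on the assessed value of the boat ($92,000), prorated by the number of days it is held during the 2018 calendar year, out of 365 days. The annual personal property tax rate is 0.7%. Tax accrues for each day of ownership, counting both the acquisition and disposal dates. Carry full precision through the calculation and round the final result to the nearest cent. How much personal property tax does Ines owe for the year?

$118.21

Days held (27 September – 2 December 2018): 67 out of 365
Tax = $92,000 × 0.7% × 67/365 = $118.2137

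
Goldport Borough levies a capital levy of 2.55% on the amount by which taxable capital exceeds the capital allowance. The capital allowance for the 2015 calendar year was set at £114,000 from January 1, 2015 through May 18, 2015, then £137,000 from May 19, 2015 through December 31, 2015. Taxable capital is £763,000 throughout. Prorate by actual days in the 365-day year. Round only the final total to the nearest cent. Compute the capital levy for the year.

January 1 – May 18, 2015: 138 days, exemption £114,000 → (£763,000 − £114,000) × 2.55% × 138/365 = £6,257.0712
May 19 – December 31, 2015: 227 days, exemption £137,000 → (£763,000 − £137,000) × 2.55% × 227/365 = £9,927.6740
Total = £16,184.7452

£16,184.75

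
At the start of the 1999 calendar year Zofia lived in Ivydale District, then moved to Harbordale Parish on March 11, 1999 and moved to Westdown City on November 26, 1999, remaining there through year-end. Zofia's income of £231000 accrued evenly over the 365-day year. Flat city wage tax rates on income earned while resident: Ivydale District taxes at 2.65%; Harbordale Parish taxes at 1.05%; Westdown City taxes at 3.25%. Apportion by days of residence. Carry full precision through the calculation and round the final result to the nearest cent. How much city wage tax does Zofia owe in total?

Ivydale District, January 1 – March 10, 1999: 69 days → £231000 × 2.65% × 69/365 = £1157.2151
Harbordale Parish, March 11 – November 25, 1999: 260 days → £231000 × 1.05% × 260/365 = £1727.7534
Westdown City, November 26 – December 31, 1999: 36 days → £231000 × 3.25% × 36/365 = £740.4658
Total = £3625.4342

£3625.43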